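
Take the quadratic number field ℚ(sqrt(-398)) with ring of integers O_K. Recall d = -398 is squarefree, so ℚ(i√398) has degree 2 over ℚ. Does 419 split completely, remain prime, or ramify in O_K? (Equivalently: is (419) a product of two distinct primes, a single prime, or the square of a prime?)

splits completely

-398 mod 4 = 2, hence disc K = 4·(-398) = -1592 and O_K = ℤ[√-398].
disc(K) = -1592 is not divisible by 419; 419 is unramified.
Compute (-398/419) via Euler: 21^((419-1)/2) mod 419 = 1, so (-398/419) = 1.
(-398/419) = 1, so 419 splits.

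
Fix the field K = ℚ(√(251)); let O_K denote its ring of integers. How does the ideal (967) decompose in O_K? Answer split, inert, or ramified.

251 mod 4 = 3, hence disc K = 4·251 = 1004 and O_K = ℤ[√251].
Since gcd(967, 1004) = 1 the prime 967 does not ramify.
Compute (251/967) via Euler: 251^((967-1)/2) mod 967 = 966, so (251/967) = -1.
Legendre symbol -1 ⇒ 967 is inert.

p is inert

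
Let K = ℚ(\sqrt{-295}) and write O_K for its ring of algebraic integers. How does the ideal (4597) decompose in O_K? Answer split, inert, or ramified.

Since -295 ≡ 1 mod 4, the ring of integers is ℤ[(1+√-295)/2] with discriminant -295.
disc(K) = -295 is not divisible by 4597; 4597 is unramified.
Euler's criterion: (-295)^2298 mod 4597 = 1. Thus (-295|4597) = 1.
d is a quadratic residue mod p, hence 4597 splits in O_K.

4597 splits in O_K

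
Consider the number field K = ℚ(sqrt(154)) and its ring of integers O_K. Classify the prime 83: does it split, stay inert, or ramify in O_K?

154 mod 4 = 2, hence disc K = 4·154 = 616 and O_K = ℤ[√154].
Since gcd(83, 616) = 1 the prime 83 does not ramify.
Euler's criterion: 154^41 mod 83 = 82. Thus (154|83) = -1.
(154/83) = -1, so 83 is inert.

83 remains inert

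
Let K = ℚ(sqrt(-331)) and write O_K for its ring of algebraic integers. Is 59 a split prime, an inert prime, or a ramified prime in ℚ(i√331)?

remains prime (inert)

d = -331 ≡ 1 (mod 4), so O_K = ℤ[(1+√-331)/2] and disc(K) = d = -331.
disc(K) = -331 is not divisible by 59; 59 is unramified.
Compute (-331/59) via Euler: 23^((59-1)/2) mod 59 = 58, so (-331/59) = -1.
(-331/59) = -1, so 59 is inert.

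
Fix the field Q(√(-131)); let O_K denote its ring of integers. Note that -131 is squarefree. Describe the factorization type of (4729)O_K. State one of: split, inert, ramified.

split

d = -131 ≡ 1 (mod 4), so O_K = ℤ[(1+√-131)/2] and disc(K) = d = -131.
Since gcd(4729, -131) = 1 the prime 4729 does not ramify.
Legendre symbol by Euler's criterion: (-131/4729) ≡ (-131)^2364 ≡ 1 (mod 4729), i.e. (-131/4729) = 1.
d is a quadratic residue mod p, hence 4729 splits in O_K.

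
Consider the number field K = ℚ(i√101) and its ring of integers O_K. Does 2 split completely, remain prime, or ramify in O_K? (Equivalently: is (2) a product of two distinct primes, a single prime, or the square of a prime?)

Since -101 ≢ 1 mod 4, the ring of integers is ℤ[√-101] with discriminant 4·(-101) = -404.
disc(K) = -404 = 2·(-202), so p = 2 is ramified.

ramified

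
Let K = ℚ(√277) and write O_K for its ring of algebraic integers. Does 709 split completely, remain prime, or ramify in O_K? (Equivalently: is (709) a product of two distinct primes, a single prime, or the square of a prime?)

d = 277 ≡ 1 (mod 4), so O_K = ℤ[(1+√277)/2] and disc(K) = d = 277.
disc(K) = 277 is not divisible by 709; 709 is unramified.
Euler's criterion: 277^354 mod 709 = 1. Thus (277|709) = 1.
(277/709) = 1, so 709 splits.

p splits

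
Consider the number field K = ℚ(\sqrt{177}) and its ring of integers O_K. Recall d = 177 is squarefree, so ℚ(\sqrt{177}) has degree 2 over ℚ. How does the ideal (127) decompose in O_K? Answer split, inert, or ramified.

177 mod 4 = 1, hence disc K = 177 and O_K = ℤ[(1+√177)/2].
Since gcd(127, 177) = 1 the prime 127 does not ramify.
Compute (177/127) via Euler: 50^((127-1)/2) mod 127 = 1, so (177/127) = 1.
Legendre symbol 1 ⇒ 127 is split.

splits completely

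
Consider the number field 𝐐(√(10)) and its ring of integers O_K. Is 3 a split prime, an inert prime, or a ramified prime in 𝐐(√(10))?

split

10 mod 4 = 2, hence disc K = 4·10 = 40 and O_K = ℤ[√10].
Since gcd(3, 40) = 1 the prime 3 does not ramify.
(10/3) = 1^1 mod 3 = 1, giving Legendre symbol 1.
Legendre symbol 1 ⇒ 3 is split.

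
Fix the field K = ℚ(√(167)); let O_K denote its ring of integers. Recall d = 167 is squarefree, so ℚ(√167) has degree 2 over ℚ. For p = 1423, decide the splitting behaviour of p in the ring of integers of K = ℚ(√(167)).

p is inert

Since 167 ≢ 1 mod 4, the ring of integers is ℤ[√167] with discriminant 4·167 = 668.
disc(K) = 668 is not divisible by 1423; 1423 is unramified.
Euler's criterion: 167^711 mod 1423 = 1422. Thus (167|1423) = -1.
(167/1423) = -1, so 1423 is inert.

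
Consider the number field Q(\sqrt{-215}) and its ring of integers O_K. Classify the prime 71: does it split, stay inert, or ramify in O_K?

d = -215 ≡ 1 (mod 4), so O_K = ℤ[(1+√-215)/2] and disc(K) = d = -215.
71 ∤ -215, so 71 is unramified.
Compute (-215/71) via Euler: 69^((71-1)/2) mod 71 = 70, so (-215/71) = -1.
Legendre symbol -1 ⇒ 71 is inert.

71 remains inert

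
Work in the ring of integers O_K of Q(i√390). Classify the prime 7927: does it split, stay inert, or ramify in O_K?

inert

-390 mod 4 = 2, hence disc K = 4·(-390) = -1560 and O_K = ℤ[√-390].
Since gcd(7927, -1560) = 1 the prime 7927 does not ramify.
Legendre symbol by Euler's criterion: (-390/7927) ≡ (-390)^3963 ≡ 7926 (mod 7927), i.e. (-390/7927) = -1.
(-390/7927) = -1, so 7927 is inert.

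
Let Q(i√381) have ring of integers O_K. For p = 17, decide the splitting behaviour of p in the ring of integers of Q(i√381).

17 remains inert

-381 mod 4 = 3, hence disc K = 4·(-381) = -1524 and O_K = ℤ[√-381].
17 ∤ -1524, so 17 is unramified.
Legendre symbol by Euler's criterion: (-381/17) ≡ (-381)^8 ≡ 16 (mod 17), i.e. (-381/17) = -1.
Legendre symbol -1 ⇒ 17 is inert.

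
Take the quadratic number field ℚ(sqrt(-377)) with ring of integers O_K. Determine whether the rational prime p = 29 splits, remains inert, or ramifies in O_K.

-377 mod 4 = 3, hence disc K = 4·(-377) = -1508 and O_K = ℤ[√-377].
disc(K) = -1508 = 29·(-52), so p = 29 is ramified.

29 is ramified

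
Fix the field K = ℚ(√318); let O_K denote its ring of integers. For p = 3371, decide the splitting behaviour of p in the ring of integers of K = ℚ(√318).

split

Since 318 ≢ 1 mod 4, the ring of integers is ℤ[√318] with discriminant 4·318 = 1272.
3371 ∤ 1272, so 3371 is unramified.
(318/3371) = 318^1685 mod 3371 = 1, giving Legendre symbol 1.
(318/3371) = 1, so 3371 splits.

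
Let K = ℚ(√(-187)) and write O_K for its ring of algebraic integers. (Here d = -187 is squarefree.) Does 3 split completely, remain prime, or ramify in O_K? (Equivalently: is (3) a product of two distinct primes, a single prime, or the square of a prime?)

inert — (3) stays prime in O_K

d = -187 ≡ 1 (mod 4), so O_K = ℤ[(1+√-187)/2] and disc(K) = d = -187.
3 ∤ -187, so 3 is unramified.
Compute (-187/3) via Euler: 2^((3-1)/2) mod 3 = 2, so (-187/3) = -1.
d is a non-residue mod p, hence 3 remains inert in O_K.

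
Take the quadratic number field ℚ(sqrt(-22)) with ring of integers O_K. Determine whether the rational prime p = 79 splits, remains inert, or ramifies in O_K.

inert

Since -22 ≢ 1 mod 4, the ring of integers is ℤ[√-22] with discriminant 4·(-22) = -88.
79 ∤ -88, so 79 is unramified.
(-22/79) = 57^39 mod 79 = 78, giving Legendre symbol -1.
(-22/79) = -1, so 79 is inert.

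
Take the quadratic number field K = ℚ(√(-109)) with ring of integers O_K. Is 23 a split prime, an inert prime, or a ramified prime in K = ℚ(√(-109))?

splits completely

Since -109 ≢ 1 mod 4, the ring of integers is ℤ[√-109] with discriminant 4·(-109) = -436.
disc(K) = -436 is not divisible by 23; 23 is unramified.
Compute (-109/23) via Euler: 6^((23-1)/2) mod 23 = 1, so (-109/23) = 1.
d is a quadratic residue mod p, hence 23 splits in O_K.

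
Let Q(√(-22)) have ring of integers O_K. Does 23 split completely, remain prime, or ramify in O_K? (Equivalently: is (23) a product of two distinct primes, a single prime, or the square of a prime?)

Since -22 ≢ 1 mod 4, the ring of integers is ℤ[√-22] with discriminant 4·(-22) = -88.
Since gcd(23, -88) = 1 the prime 23 does not ramify.
(-22/23) = 1^11 mod 23 = 1, giving Legendre symbol 1.
(-22/23) = 1, so 23 splits.

23 splits in O_K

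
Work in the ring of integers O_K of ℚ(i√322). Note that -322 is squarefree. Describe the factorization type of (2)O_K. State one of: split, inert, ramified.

d = -322 ≡ 2 (mod 4), so O_K = ℤ[√-322] and disc(K) = 4d = -1288.
Ramification test: 2 | -1288. The prime 2 ramifies in K.

ramified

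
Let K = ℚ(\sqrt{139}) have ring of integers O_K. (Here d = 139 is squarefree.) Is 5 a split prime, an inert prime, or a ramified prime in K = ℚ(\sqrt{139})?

Since 139 ≢ 1 mod 4, the ring of integers is ℤ[√139] with discriminant 4·139 = 556.
Since gcd(5, 556) = 1 the prime 5 does not ramify.
(139/5) = 4^2 mod 5 = 1, giving Legendre symbol 1.
Legendre symbol 1 ⇒ 5 is split.

split — (5) = 𝔭₁𝔭₂ with 𝔭₁ ≠ 𝔭₂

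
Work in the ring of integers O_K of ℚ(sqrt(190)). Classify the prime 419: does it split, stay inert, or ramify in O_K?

split

Since 190 ≢ 1 mod 4, the ring of integers is ℤ[√190] with discriminant 4·190 = 760.
Since gcd(419, 760) = 1 the prime 419 does not ramify.
Euler's criterion: 190^209 mod 419 = 1. Thus (190|419) = 1.
Legendre symbol 1 ⇒ 419 is split.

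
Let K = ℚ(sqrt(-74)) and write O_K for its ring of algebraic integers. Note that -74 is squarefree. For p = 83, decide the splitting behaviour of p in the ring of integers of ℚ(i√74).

d = -74 ≡ 2 (mod 4), so O_K = ℤ[√-74] and disc(K) = 4d = -296.
disc(K) = -296 is not divisible by 83; 83 is unramified.
Euler's criterion: (-74)^41 mod 83 = 1. Thus (-74|83) = 1.
(-74/83) = 1, so 83 splits.

splits completely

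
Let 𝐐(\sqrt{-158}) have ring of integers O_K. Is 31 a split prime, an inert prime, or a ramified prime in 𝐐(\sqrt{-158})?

-158 mod 4 = 2, hence disc K = 4·(-158) = -632 and O_K = ℤ[√-158].
Since gcd(31, -632) = 1 the prime 31 does not ramify.
Legendre symbol by Euler's criterion: (-158/31) ≡ (-158)^15 ≡ 1 (mod 31), i.e. (-158/31) = 1.
d is a quadratic residue mod p, hence 31 splits in O_K.

31 splits in O_K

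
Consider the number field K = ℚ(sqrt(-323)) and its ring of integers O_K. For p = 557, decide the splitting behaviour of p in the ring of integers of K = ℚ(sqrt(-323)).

Since -323 ≡ 1 mod 4, the ring of integers is ℤ[(1+√-323)/2] with discriminant -323.
Since gcd(557, -323) = 1 the prime 557 does not ramify.
Legendre symbol by Euler's criterion: (-323/557) ≡ (-323)^278 ≡ 1 (mod 557), i.e. (-323/557) = 1.
Legendre symbol 1 ⇒ 557 is split.

split — (557) = 𝔭₁𝔭₂ with 𝔭₁ ≠ 𝔭₂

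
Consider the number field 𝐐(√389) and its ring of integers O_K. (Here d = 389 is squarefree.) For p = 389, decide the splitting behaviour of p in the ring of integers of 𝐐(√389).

Since 389 ≡ 1 mod 4, the ring of integers is ℤ[(1+√389)/2] with discriminant 389.
389 divides disc(K) = 389, so 389 ramifies.

ramified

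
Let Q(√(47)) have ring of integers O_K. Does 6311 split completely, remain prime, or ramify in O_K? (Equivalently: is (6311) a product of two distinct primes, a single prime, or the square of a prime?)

splits completely

47 mod 4 = 3, hence disc K = 4·47 = 188 and O_K = ℤ[√47].
6311 ∤ 188, so 6311 is unramified.
Compute (47/6311) via Euler: 47^((6311-1)/2) mod 6311 = 1, so (47/6311) = 1.
d is a quadratic residue mod p, hence 6311 splits in O_K.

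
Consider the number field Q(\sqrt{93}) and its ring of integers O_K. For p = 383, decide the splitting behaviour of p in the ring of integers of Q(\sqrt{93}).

d = 93 ≡ 1 (mod 4), so O_K = ℤ[(1+√93)/2] and disc(K) = d = 93.
disc(K) = 93 is not divisible by 383; 383 is unramified.
Euler's criterion: 93^191 mod 383 = 1. Thus (93|383) = 1.
Legendre symbol 1 ⇒ 383 is split.

383 splits in O_K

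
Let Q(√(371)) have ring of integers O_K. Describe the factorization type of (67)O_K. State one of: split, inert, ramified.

split

371 mod 4 = 3, hence disc K = 4·371 = 1484 and O_K = ℤ[√371].
Since gcd(67, 1484) = 1 the prime 67 does not ramify.
Euler's criterion: 371^33 mod 67 = 1. Thus (371|67) = 1.
(371/67) = 1, so 67 splits.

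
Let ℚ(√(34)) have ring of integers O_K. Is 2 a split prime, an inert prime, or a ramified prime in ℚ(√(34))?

ramified

Since 34 ≢ 1 mod 4, the ring of integers is ℤ[√34] with discriminant 4·34 = 136.
Ramification test: 2 | 136. The prime 2 ramifies in K.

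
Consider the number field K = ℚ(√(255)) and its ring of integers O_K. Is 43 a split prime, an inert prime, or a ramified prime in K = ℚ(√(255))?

43 splits in O_K

Since 255 ≢ 1 mod 4, the ring of integers is ℤ[√255] with discriminant 4·255 = 1020.
43 ∤ 1020, so 43 is unramified.
Legendre symbol by Euler's criterion: (255/43) ≡ 255^21 ≡ 1 (mod 43), i.e. (255/43) = 1.
(255/43) = 1, so 43 splits.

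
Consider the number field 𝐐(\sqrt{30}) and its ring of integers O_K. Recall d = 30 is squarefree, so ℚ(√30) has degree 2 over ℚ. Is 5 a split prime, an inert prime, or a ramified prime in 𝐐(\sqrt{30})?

Since 30 ≢ 1 mod 4, the ring of integers is ℤ[√30] with discriminant 4·30 = 120.
5 divides disc(K) = 120, so 5 ramifies.

5 is ramified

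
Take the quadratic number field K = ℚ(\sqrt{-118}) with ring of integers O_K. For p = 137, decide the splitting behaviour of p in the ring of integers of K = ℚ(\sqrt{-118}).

split — (137) = 𝔭₁𝔭₂ with 𝔭₁ ≠ 𝔭₂

-118 mod 4 = 2, hence disc K = 4·(-118) = -472 and O_K = ℤ[√-118].
Since gcd(137, -472) = 1 the prime 137 does not ramify.
Compute (-118/137) via Euler: 19^((137-1)/2) mod 137 = 1, so (-118/137) = 1.
d is a quadratic residue mod p, hence 137 splits in O_K.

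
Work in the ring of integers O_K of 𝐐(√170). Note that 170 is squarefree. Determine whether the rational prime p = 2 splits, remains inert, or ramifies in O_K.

ramified — (2) = 𝔭²

Since 170 ≢ 1 mod 4, the ring of integers is ℤ[√170] with discriminant 4·170 = 680.
2 divides disc(K) = 680, so 2 ramifies.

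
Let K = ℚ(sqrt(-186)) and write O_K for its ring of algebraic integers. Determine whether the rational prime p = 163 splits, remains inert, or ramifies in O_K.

-186 mod 4 = 2, hence disc K = 4·(-186) = -744 and O_K = ℤ[√-186].
Since gcd(163, -744) = 1 the prime 163 does not ramify.
Euler's criterion: (-186)^81 mod 163 = 1. Thus (-186|163) = 1.
d is a quadratic residue mod p, hence 163 splits in O_K.

split — (163) = 𝔭₁𝔭₂ with 𝔭₁ ≠ 𝔭₂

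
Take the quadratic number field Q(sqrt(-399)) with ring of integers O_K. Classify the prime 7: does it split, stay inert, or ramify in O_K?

-399 mod 4 = 1, hence disc K = -399 and O_K = ℤ[(1+√-399)/2].
Ramification test: 7 | -399. The prime 7 ramifies in K.

p ramifies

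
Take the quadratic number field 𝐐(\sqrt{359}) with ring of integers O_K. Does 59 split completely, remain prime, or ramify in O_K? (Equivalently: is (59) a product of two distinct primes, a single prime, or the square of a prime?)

split — (59) = 𝔭₁𝔭₂ with 𝔭₁ ≠ 𝔭₂

d = 359 ≡ 3 (mod 4), so O_K = ℤ[√359] and disc(K) = 4d = 1436.
Since gcd(59, 1436) = 1 the prime 59 does not ramify.
Euler's criterion: 359^29 mod 59 = 1. Thus (359|59) = 1.
d is a quadratic residue mod p, hence 59 splits in O_K.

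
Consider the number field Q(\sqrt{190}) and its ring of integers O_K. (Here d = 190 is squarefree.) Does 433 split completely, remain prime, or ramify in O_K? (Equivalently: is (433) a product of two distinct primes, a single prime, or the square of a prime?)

split

190 mod 4 = 2, hence disc K = 4·190 = 760 and O_K = ℤ[√190].
disc(K) = 760 is not divisible by 433; 433 is unramified.
(190/433) = 190^216 mod 433 = 1, giving Legendre symbol 1.
Legendre symbol 1 ⇒ 433 is split.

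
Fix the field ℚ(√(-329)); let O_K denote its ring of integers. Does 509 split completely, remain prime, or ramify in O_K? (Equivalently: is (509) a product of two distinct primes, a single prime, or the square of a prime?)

d = -329 ≡ 3 (mod 4), so O_K = ℤ[√-329] and disc(K) = 4d = -1316.
disc(K) = -1316 is not divisible by 509; 509 is unramified.
Euler's criterion: (-329)^254 mod 509 = 1. Thus (-329|509) = 1.
(-329/509) = 1, so 509 splits.

509 splits in O_K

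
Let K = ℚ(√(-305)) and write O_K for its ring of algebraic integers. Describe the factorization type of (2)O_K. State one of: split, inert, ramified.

d = -305 ≡ 3 (mod 4), so O_K = ℤ[√-305] and disc(K) = 4d = -1220.
2 divides disc(K) = -1220, so 2 ramifies.

ramified — (2) = 𝔭²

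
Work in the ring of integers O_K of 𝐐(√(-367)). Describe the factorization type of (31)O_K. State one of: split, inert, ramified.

p splits

-367 mod 4 = 1, hence disc K = -367 and O_K = ℤ[(1+√-367)/2].
31 ∤ -367, so 31 is unramified.
(-367/31) = 5^15 mod 31 = 1, giving Legendre symbol 1.
d is a quadratic residue mod p, hence 31 splits in O_K.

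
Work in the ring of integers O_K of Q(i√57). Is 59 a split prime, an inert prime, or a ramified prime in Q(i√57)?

59 remains inert

d = -57 ≡ 3 (mod 4), so O_K = ℤ[√-57] and disc(K) = 4d = -228.
disc(K) = -228 is not divisible by 59; 59 is unramified.
(-57/59) = 2^29 mod 59 = 58, giving Legendre symbol -1.
d is a non-residue mod p, hence 59 remains inert in O_K.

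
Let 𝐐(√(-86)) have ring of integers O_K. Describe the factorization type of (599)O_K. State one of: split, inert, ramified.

Since -86 ≢ 1 mod 4, the ring of integers is ℤ[√-86] with discriminant 4·(-86) = -344.
Since gcd(599, -344) = 1 the prime 599 does not ramify.
Legendre symbol by Euler's criterion: (-86/599) ≡ (-86)^299 ≡ 1 (mod 599), i.e. (-86/599) = 1.
d is a quadratic residue mod p, hence 599 splits in O_K.

split — (599) = 𝔭₁𝔭₂ with 𝔭₁ ≠ 𝔭₂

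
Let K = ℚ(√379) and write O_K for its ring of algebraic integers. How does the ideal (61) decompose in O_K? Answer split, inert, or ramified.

379 mod 4 = 3, hence disc K = 4·379 = 1516 and O_K = ℤ[√379].
disc(K) = 1516 is not divisible by 61; 61 is unramified.
(379/61) = 13^30 mod 61 = 1, giving Legendre symbol 1.
d is a quadratic residue mod p, hence 61 splits in O_K.

61 splits in O_K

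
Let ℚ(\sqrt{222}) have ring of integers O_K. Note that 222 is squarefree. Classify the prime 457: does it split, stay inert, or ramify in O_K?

inert — (457) stays prime in O_K

222 mod 4 = 2, hence disc K = 4·222 = 888 and O_K = ℤ[√222].
457 ∤ 888, so 457 is unramified.
Euler's criterion: 222^228 mod 457 = 456. Thus (222|457) = -1.
(222/457) = -1, so 457 is inert.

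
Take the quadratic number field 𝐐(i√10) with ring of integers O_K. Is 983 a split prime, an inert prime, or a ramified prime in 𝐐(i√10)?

split — (983) = 𝔭₁𝔭₂ with 𝔭₁ ≠ 𝔭₂

Since -10 ≢ 1 mod 4, the ring of integers is ℤ[√-10] with discriminant 4·(-10) = -40.
Since gcd(983, -40) = 1 the prime 983 does not ramify.
Euler's criterion: (-10)^491 mod 983 = 1. Thus (-10|983) = 1.
Legendre symbol 1 ⇒ 983 is split.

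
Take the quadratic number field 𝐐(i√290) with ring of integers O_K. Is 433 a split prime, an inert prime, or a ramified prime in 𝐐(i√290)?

433 splits in O_K

-290 mod 4 = 2, hence disc K = 4·(-290) = -1160 and O_K = ℤ[√-290].
disc(K) = -1160 is not divisible by 433; 433 is unramified.
Compute (-290/433) via Euler: 143^((433-1)/2) mod 433 = 1, so (-290/433) = 1.
Legendre symbol 1 ⇒ 433 is split.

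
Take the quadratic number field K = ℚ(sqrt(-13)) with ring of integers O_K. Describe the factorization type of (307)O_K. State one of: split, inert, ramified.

-13 mod 4 = 3, hence disc K = 4·(-13) = -52 and O_K = ℤ[√-13].
Since gcd(307, -52) = 1 the prime 307 does not ramify.
(-13/307) = 294^153 mod 307 = 1, giving Legendre symbol 1.
(-13/307) = 1, so 307 splits.

split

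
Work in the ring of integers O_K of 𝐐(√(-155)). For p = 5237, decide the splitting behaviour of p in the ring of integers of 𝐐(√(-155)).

splits completely

Since -155 ≡ 1 mod 4, the ring of integers is ℤ[(1+√-155)/2] with discriminant -155.
disc(K) = -155 is not divisible by 5237; 5237 is unramified.
Compute (-155/5237) via Euler: 5082^((5237-1)/2) mod 5237 = 1, so (-155/5237) = 1.
Legendre symbol 1 ⇒ 5237 is split.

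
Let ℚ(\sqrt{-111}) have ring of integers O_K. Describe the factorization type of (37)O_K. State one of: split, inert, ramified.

-111 mod 4 = 1, hence disc K = -111 and O_K = ℤ[(1+√-111)/2].
disc(K) = -111 = 37·(-3), so p = 37 is ramified.

ramified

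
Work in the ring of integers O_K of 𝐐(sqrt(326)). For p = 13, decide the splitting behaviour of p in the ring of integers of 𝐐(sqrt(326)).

split — (13) = 𝔭₁𝔭₂ with 𝔭₁ ≠ 𝔭₂

d = 326 ≡ 2 (mod 4), so O_K = ℤ[√326] and disc(K) = 4d = 1304.
Since gcd(13, 1304) = 1 the prime 13 does not ramify.
Legendre symbol by Euler's criterion: (326/13) ≡ 326^6 ≡ 1 (mod 13), i.e. (326/13) = 1.
(326/13) = 1, so 13 splits.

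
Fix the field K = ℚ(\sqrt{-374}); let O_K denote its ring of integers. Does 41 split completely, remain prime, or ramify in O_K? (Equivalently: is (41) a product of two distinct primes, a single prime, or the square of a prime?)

Since -374 ≢ 1 mod 4, the ring of integers is ℤ[√-374] with discriminant 4·(-374) = -1496.
Since gcd(41, -1496) = 1 the prime 41 does not ramify.
(-374/41) = 36^20 mod 41 = 1, giving Legendre symbol 1.
Legendre symbol 1 ⇒ 41 is split.

split — (41) = 𝔭₁𝔭₂ with 𝔭₁ ≠ 𝔭₂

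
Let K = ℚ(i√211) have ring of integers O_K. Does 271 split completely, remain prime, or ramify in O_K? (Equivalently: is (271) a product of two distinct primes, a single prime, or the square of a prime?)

remains prime (inert)

d = -211 ≡ 1 (mod 4), so O_K = ℤ[(1+√-211)/2] and disc(K) = d = -211.
271 ∤ -211, so 271 is unramified.
Compute (-211/271) via Euler: 60^((271-1)/2) mod 271 = 270, so (-211/271) = -1.
Legendre symbol -1 ⇒ 271 is inert.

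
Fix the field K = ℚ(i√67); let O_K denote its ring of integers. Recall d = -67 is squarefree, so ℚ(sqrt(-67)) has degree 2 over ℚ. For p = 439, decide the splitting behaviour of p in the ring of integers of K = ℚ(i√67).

Since -67 ≡ 1 mod 4, the ring of integers is ℤ[(1+√-67)/2] with discriminant -67.
439 ∤ -67, so 439 is unramified.
Euler's criterion: (-67)^219 mod 439 = 1. Thus (-67|439) = 1.
Legendre symbol 1 ⇒ 439 is split.

split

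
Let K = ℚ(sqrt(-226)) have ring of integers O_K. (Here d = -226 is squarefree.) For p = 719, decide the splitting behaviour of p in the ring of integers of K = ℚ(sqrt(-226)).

-226 mod 4 = 2, hence disc K = 4·(-226) = -904 and O_K = ℤ[√-226].
disc(K) = -904 is not divisible by 719; 719 is unramified.
Euler's criterion: (-226)^359 mod 719 = 718. Thus (-226|719) = -1.
(-226/719) = -1, so 719 is inert.

remains prime (inert)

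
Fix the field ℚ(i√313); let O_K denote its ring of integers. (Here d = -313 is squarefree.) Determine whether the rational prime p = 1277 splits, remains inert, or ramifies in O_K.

split — (1277) = 𝔭₁𝔭₂ with 𝔭₁ ≠ 𝔭₂

-313 mod 4 = 3, hence disc K = 4·(-313) = -1252 and O_K = ℤ[√-313].
Since gcd(1277, -1252) = 1 the prime 1277 does not ramify.
(-313/1277) = 964^638 mod 1277 = 1, giving Legendre symbol 1.
(-313/1277) = 1, so 1277 splits.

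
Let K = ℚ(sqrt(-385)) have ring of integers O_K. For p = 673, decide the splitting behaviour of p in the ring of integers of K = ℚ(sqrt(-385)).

-385 mod 4 = 3, hence disc K = 4·(-385) = -1540 and O_K = ℤ[√-385].
673 ∤ -1540, so 673 is unramified.
Euler's criterion: (-385)^336 mod 673 = 1. Thus (-385|673) = 1.
d is a quadratic residue mod p, hence 673 splits in O_K.

p splits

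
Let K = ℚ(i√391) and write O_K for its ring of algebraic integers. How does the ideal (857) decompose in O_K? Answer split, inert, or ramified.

p is inert

Since -391 ≡ 1 mod 4, the ring of integers is ℤ[(1+√-391)/2] with discriminant -391.
857 ∤ -391, so 857 is unramified.
Legendre symbol by Euler's criterion: (-391/857) ≡ (-391)^428 ≡ 856 (mod 857), i.e. (-391/857) = -1.
Legendre symbol -1 ⇒ 857 is inert.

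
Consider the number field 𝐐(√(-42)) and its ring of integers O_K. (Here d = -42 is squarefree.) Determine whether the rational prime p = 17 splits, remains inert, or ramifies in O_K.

-42 mod 4 = 2, hence disc K = 4·(-42) = -168 and O_K = ℤ[√-42].
Since gcd(17, -168) = 1 the prime 17 does not ramify.
Compute (-42/17) via Euler: 9^((17-1)/2) mod 17 = 1, so (-42/17) = 1.
d is a quadratic residue mod p, hence 17 splits in O_K.

p splits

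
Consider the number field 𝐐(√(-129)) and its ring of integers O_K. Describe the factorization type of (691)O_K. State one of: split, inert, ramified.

p splits

Since -129 ≢ 1 mod 4, the ring of integers is ℤ[√-129] with discriminant 4·(-129) = -516.
disc(K) = -516 is not divisible by 691; 691 is unramified.
Euler's criterion: (-129)^345 mod 691 = 1. Thus (-129|691) = 1.
d is a quadratic residue mod p, hence 691 splits in O_K.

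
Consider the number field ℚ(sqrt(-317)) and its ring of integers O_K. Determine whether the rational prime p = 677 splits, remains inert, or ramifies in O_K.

Since -317 ≢ 1 mod 4, the ring of integers is ℤ[√-317] with discriminant 4·(-317) = -1268.
disc(K) = -1268 is not divisible by 677; 677 is unramified.
Euler's criterion: (-317)^338 mod 677 = 1. Thus (-317|677) = 1.
d is a quadratic residue mod p, hence 677 splits in O_K.

p splits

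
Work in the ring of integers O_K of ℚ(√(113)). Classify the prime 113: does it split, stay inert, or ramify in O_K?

113 mod 4 = 1, hence disc K = 113 and O_K = ℤ[(1+√113)/2].
Ramification test: 113 | 113. The prime 113 ramifies in K.

p ramifies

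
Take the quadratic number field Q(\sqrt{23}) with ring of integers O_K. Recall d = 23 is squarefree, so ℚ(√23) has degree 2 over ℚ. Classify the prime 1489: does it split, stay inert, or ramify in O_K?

d = 23 ≡ 3 (mod 4), so O_K = ℤ[√23] and disc(K) = 4d = 92.
disc(K) = 92 is not divisible by 1489; 1489 is unramified.
Legendre symbol by Euler's criterion: (23/1489) ≡ 23^744 ≡ 1488 (mod 1489), i.e. (23/1489) = -1.
(23/1489) = -1, so 1489 is inert.

1489 remains inert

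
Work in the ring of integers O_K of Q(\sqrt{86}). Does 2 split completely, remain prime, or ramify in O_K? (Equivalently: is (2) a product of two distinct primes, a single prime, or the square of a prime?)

ramified — (2) = 𝔭²

d = 86 ≡ 2 (mod 4), so O_K = ℤ[√86] and disc(K) = 4d = 344.
Ramification test: 2 | 344. The prime 2 ramifies in K.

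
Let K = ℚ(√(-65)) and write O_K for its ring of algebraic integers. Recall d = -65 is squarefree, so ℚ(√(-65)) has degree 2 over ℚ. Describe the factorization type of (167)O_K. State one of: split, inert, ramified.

d = -65 ≡ 3 (mod 4), so O_K = ℤ[√-65] and disc(K) = 4d = -260.
disc(K) = -260 is not divisible by 167; 167 is unramified.
Legendre symbol by Euler's criterion: (-65/167) ≡ (-65)^83 ≡ 166 (mod 167), i.e. (-65/167) = -1.
(-65/167) = -1, so 167 is inert.

167 remains inert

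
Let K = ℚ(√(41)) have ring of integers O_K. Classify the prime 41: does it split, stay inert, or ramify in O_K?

ramified — (41) = 𝔭²

d = 41 ≡ 1 (mod 4), so O_K = ℤ[(1+√41)/2] and disc(K) = d = 41.
disc(K) = 41 = 41·1, so p = 41 is ramified.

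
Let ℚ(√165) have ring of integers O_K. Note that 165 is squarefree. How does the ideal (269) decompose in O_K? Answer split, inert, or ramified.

165 mod 4 = 1, hence disc K = 165 and O_K = ℤ[(1+√165)/2].
269 ∤ 165, so 269 is unramified.
Euler's criterion: 165^134 mod 269 = 268. Thus (165|269) = -1.
(165/269) = -1, so 269 is inert.

inert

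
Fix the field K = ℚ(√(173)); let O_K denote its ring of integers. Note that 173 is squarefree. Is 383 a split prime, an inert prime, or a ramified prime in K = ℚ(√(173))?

d = 173 ≡ 1 (mod 4), so O_K = ℤ[(1+√173)/2] and disc(K) = d = 173.
disc(K) = 173 is not divisible by 383; 383 is unramified.
(173/383) = 173^191 mod 383 = 1, giving Legendre symbol 1.
(173/383) = 1, so 383 splits.

383 splits in O_K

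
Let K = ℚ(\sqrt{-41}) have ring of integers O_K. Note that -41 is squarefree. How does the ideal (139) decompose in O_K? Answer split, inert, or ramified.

139 remains inert

d = -41 ≡ 3 (mod 4), so O_K = ℤ[√-41] and disc(K) = 4d = -164.
disc(K) = -164 is not divisible by 139; 139 is unramified.
(-41/139) = 98^69 mod 139 = 138, giving Legendre symbol -1.
Legendre symbol -1 ⇒ 139 is inert.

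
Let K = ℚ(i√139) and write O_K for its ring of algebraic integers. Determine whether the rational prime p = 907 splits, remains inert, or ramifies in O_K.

-139 mod 4 = 1, hence disc K = -139 and O_K = ℤ[(1+√-139)/2].
Since gcd(907, -139) = 1 the prime 907 does not ramify.
(-139/907) = 768^453 mod 907 = 906, giving Legendre symbol -1.
(-139/907) = -1, so 907 is inert.

907 remains inert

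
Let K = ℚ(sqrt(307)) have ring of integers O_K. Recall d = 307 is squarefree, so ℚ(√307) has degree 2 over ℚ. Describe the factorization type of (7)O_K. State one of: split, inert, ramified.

7 remains inert

Since 307 ≢ 1 mod 4, the ring of integers is ℤ[√307] with discriminant 4·307 = 1228.
Since gcd(7, 1228) = 1 the prime 7 does not ramify.
Legendre symbol by Euler's criterion: (307/7) ≡ 307^3 ≡ 6 (mod 7), i.e. (307/7) = -1.
Legendre symbol -1 ⇒ 7 is inert.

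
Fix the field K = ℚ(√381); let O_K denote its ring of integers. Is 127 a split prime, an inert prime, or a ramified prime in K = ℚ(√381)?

ramified — (127) = 𝔭²

381 mod 4 = 1, hence disc K = 381 and O_K = ℤ[(1+√381)/2].
disc(K) = 381 = 127·3, so p = 127 is ramified.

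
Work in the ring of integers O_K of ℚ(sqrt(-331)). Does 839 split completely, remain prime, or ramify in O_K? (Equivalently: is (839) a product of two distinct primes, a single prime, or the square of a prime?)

splits completely

-331 mod 4 = 1, hence disc K = -331 and O_K = ℤ[(1+√-331)/2].
Since gcd(839, -331) = 1 the prime 839 does not ramify.
Legendre symbol by Euler's criterion: (-331/839) ≡ (-331)^419 ≡ 1 (mod 839), i.e. (-331/839) = 1.
d is a quadratic residue mod p, hence 839 splits in O_K.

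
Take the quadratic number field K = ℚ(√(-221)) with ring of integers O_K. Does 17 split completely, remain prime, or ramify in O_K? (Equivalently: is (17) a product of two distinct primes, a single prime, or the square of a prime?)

ramified

Since -221 ≢ 1 mod 4, the ring of integers is ℤ[√-221] with discriminant 4·(-221) = -884.
disc(K) = -884 = 17·(-52), so p = 17 is ramified.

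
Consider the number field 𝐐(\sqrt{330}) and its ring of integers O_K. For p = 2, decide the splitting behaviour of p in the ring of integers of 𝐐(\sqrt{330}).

Since 330 ≢ 1 mod 4, the ring of integers is ℤ[√330] with discriminant 4·330 = 1320.
Ramification test: 2 | 1320. The prime 2 ramifies in K.

p ramifies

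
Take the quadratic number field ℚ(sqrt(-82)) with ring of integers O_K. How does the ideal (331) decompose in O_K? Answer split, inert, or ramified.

p is inert

d = -82 ≡ 2 (mod 4), so O_K = ℤ[√-82] and disc(K) = 4d = -328.
disc(K) = -328 is not divisible by 331; 331 is unramified.
Euler's criterion: (-82)^165 mod 331 = 330. Thus (-82|331) = -1.
(-82/331) = -1, so 331 is inert.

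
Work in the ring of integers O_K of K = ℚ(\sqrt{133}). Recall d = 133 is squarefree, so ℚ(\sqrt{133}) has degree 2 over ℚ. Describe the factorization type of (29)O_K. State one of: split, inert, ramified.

inert — (29) stays prime in O_K

133 mod 4 = 1, hence disc K = 133 and O_K = ℤ[(1+√133)/2].
disc(K) = 133 is not divisible by 29; 29 is unramified.
Compute (133/29) via Euler: 17^((29-1)/2) mod 29 = 28, so (133/29) = -1.
(133/29) = -1, so 29 is inert.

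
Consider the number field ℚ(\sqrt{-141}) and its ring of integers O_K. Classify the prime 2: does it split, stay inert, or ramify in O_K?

Since -141 ≢ 1 mod 4, the ring of integers is ℤ[√-141] with discriminant 4·(-141) = -564.
Ramification test: 2 | -564. The prime 2 ramifies in K.

2 is ramified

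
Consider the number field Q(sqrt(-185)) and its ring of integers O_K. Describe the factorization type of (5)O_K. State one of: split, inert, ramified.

Since -185 ≢ 1 mod 4, the ring of integers is ℤ[√-185] with discriminant 4·(-185) = -740.
Ramification test: 5 | -740. The prime 5 ramifies in K.

ramified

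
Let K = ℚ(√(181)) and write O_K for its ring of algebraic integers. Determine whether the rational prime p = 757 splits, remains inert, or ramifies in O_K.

d = 181 ≡ 1 (mod 4), so O_K = ℤ[(1+√181)/2] and disc(K) = d = 181.
disc(K) = 181 is not divisible by 757; 757 is unramified.
Legendre symbol by Euler's criterion: (181/757) ≡ 181^378 ≡ 1 (mod 757), i.e. (181/757) = 1.
d is a quadratic residue mod p, hence 757 splits in O_K.

p splits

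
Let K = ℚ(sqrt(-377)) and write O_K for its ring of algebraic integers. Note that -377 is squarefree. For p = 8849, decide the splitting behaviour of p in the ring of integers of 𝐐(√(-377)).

Since -377 ≢ 1 mod 4, the ring of integers is ℤ[√-377] with discriminant 4·(-377) = -1508.
8849 ∤ -1508, so 8849 is unramified.
Euler's criterion: (-377)^4424 mod 8849 = 1. Thus (-377|8849) = 1.
Legendre symbol 1 ⇒ 8849 is split.

splits completely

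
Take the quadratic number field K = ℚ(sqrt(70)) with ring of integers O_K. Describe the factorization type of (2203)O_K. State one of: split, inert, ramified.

70 mod 4 = 2, hence disc K = 4·70 = 280 and O_K = ℤ[√70].
2203 ∤ 280, so 2203 is unramified.
Legendre symbol by Euler's criterion: (70/2203) ≡ 70^1101 ≡ 1 (mod 2203), i.e. (70/2203) = 1.
(70/2203) = 1, so 2203 splits.

splits completely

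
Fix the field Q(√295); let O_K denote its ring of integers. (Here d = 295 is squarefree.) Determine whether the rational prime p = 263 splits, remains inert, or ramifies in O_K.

Since 295 ≢ 1 mod 4, the ring of integers is ℤ[√295] with discriminant 4·295 = 1180.
disc(K) = 1180 is not divisible by 263; 263 is unramified.
Compute (295/263) via Euler: 32^((263-1)/2) mod 263 = 1, so (295/263) = 1.
d is a quadratic residue mod p, hence 263 splits in O_K.

p splits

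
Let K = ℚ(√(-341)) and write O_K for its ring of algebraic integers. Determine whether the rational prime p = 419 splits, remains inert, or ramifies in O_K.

d = -341 ≡ 3 (mod 4), so O_K = ℤ[√-341] and disc(K) = 4d = -1364.
Since gcd(419, -1364) = 1 the prime 419 does not ramify.
Legendre symbol by Euler's criterion: (-341/419) ≡ (-341)^209 ≡ 418 (mod 419), i.e. (-341/419) = -1.
(-341/419) = -1, so 419 is inert.

remains prime (inert)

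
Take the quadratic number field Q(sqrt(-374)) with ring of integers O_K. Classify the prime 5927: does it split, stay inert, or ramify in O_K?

Since -374 ≢ 1 mod 4, the ring of integers is ℤ[√-374] with discriminant 4·(-374) = -1496.
Since gcd(5927, -1496) = 1 the prime 5927 does not ramify.
Legendre symbol by Euler's criterion: (-374/5927) ≡ (-374)^2963 ≡ 5926 (mod 5927), i.e. (-374/5927) = -1.
d is a non-residue mod p, hence 5927 remains inert in O_K.

remains prime (inert)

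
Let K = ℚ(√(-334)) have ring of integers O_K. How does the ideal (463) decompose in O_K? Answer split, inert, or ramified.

d = -334 ≡ 2 (mod 4), so O_K = ℤ[√-334] and disc(K) = 4d = -1336.
Since gcd(463, -1336) = 1 the prime 463 does not ramify.
Legendre symbol by Euler's criterion: (-334/463) ≡ (-334)^231 ≡ 462 (mod 463), i.e. (-334/463) = -1.
d is a non-residue mod p, hence 463 remains inert in O_K.

remains prime (inert)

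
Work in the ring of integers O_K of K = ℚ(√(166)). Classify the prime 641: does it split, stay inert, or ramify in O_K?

inert — (641) stays prime in O_K

d = 166 ≡ 2 (mod 4), so O_K = ℤ[√166] and disc(K) = 4d = 664.
disc(K) = 664 is not divisible by 641; 641 is unramified.
Euler's criterion: 166^320 mod 641 = 640. Thus (166|641) = -1.
(166/641) = -1, so 641 is inert.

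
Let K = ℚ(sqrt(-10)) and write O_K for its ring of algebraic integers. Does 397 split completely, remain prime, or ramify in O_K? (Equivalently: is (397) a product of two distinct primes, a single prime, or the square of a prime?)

397 splits in O_K

Since -10 ≢ 1 mod 4, the ring of integers is ℤ[√-10] with discriminant 4·(-10) = -40.
397 ∤ -40, so 397 is unramified.
Euler's criterion: (-10)^198 mod 397 = 1. Thus (-10|397) = 1.
Legendre symbol 1 ⇒ 397 is split.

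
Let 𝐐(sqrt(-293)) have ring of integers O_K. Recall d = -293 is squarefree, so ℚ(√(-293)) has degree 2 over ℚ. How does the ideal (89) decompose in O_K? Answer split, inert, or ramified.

-293 mod 4 = 3, hence disc K = 4·(-293) = -1172 and O_K = ℤ[√-293].
Since gcd(89, -1172) = 1 the prime 89 does not ramify.
(-293/89) = 63^44 mod 89 = 88, giving Legendre symbol -1.
Legendre symbol -1 ⇒ 89 is inert.

p is inert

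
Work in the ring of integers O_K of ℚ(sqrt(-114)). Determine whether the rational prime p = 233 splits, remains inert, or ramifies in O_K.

Since -114 ≢ 1 mod 4, the ring of integers is ℤ[√-114] with discriminant 4·(-114) = -456.
233 ∤ -456, so 233 is unramified.
Legendre symbol by Euler's criterion: (-114/233) ≡ (-114)^116 ≡ 232 (mod 233), i.e. (-114/233) = -1.
Legendre symbol -1 ⇒ 233 is inert.

p is inert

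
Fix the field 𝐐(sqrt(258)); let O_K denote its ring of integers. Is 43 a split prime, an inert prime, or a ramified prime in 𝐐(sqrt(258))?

d = 258 ≡ 2 (mod 4), so O_K = ℤ[√258] and disc(K) = 4d = 1032.
disc(K) = 1032 = 43·24, so p = 43 is ramified.

ramified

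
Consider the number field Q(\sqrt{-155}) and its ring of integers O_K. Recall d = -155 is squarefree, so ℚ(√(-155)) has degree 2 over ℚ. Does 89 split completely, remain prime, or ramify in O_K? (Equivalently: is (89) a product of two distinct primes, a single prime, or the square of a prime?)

inert

-155 mod 4 = 1, hence disc K = -155 and O_K = ℤ[(1+√-155)/2].
89 ∤ -155, so 89 is unramified.
Compute (-155/89) via Euler: 23^((89-1)/2) mod 89 = 88, so (-155/89) = -1.
(-155/89) = -1, so 89 is inert.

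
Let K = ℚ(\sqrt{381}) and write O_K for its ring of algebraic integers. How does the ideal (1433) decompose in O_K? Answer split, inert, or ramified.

p is inert

381 mod 4 = 1, hence disc K = 381 and O_K = ℤ[(1+√381)/2].
Since gcd(1433, 381) = 1 the prime 1433 does not ramify.
(381/1433) = 381^716 mod 1433 = 1432, giving Legendre symbol -1.
d is a non-residue mod p, hence 1433 remains inert in O_K.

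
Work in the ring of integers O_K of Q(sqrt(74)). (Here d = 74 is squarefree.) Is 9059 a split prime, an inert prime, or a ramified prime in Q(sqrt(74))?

splits completely

Since 74 ≢ 1 mod 4, the ring of integers is ℤ[√74] with discriminant 4·74 = 296.
disc(K) = 296 is not divisible by 9059; 9059 is unramified.
Compute (74/9059) via Euler: 74^((9059-1)/2) mod 9059 = 1, so (74/9059) = 1.
d is a quadratic residue mod p, hence 9059 splits in O_K.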